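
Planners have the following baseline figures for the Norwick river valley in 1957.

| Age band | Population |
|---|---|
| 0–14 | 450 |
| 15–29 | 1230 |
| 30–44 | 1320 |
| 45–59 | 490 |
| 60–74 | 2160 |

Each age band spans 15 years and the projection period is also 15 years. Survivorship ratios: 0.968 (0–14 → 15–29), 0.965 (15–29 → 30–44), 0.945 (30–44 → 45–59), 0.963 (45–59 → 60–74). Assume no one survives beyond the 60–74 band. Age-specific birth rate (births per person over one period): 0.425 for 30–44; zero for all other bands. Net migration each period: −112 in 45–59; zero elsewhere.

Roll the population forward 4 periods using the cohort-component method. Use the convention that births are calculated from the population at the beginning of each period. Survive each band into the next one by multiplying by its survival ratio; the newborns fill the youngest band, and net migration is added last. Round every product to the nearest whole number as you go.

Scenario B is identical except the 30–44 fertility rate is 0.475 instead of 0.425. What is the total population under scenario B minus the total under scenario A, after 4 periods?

191

— Period 1 —
Births: 1320 * 0.425 = 561
15–29: 450 * 0.968 = 436
30–44: 1230 * 0.965 = 1187
45–59: 1320 * 0.945 = 1247
60–74: 490 * 0.963 = 472
Net migration: 45–59 − 112 → 1135
→ [561, 436, 1187, 1135, 472]
— Period 2 —
Births: 1187 * 0.425 = 504
15–29: 561 * 0.968 = 543
30–44: 436 * 0.965 = 421
45–59: 1187 * 0.945 = 1122
60–74: 1135 * 0.963 = 1093
Net migration: 45–59 − 112 → 1010
→ [504, 543, 421, 1010, 1093]
— Period 3 —
Births: 421 * 0.425 = 179
15–29: 504 * 0.968 = 488
30–44: 543 * 0.965 = 524
45–59: 421 * 0.945 = 398
60–74: 1010 * 0.963 = 973
Net migration: 45–59 − 112 → 286
→ [179, 488, 524, 286, 973]
— Period 4 —
Births: 524 * 0.425 = 223
15–29: 179 * 0.968 = 173
30–44: 488 * 0.965 = 471
45–59: 524 * 0.945 = 495
60–74: 286 * 0.963 = 275
Net migration: 45–59 − 112 → 383
→ [223, 173, 471, 383, 275]
Scenario A total after 4 periods: 1525
Scenario B projection —
— Period 1 —
Births: 1320 * 0.475 = 627
15–29: 450 * 0.968 = 436
30–44: 1230 * 0.965 = 1187
45–59: 1320 * 0.945 = 1247
60–74: 490 * 0.963 = 472
Net migration: 45–59 − 112 → 1135
→ [627, 436, 1187, 1135, 472]
— Period 2 —
Births: 1187 * 0.475 = 564
15–29: 627 * 0.968 = 607
30–44: 436 * 0.965 = 421
45–59: 1187 * 0.945 = 1122
60–74: 1135 * 0.963 = 1093
Net migration: 45–59 − 112 → 1010
→ [564, 607, 421, 1010, 1093]
— Period 3 —
Births: 421 * 0.475 = 200
15–29: 564 * 0.968 = 546
30–44: 607 * 0.965 = 586
45–59: 421 * 0.945 = 398
60–74: 1010 * 0.963 = 973
Net migration: 45–59 − 112 → 286
→ [200, 546, 586, 286, 973]
— Period 4 —
Births: 586 * 0.475 = 278
15–29: 200 * 0.968 = 194
30–44: 546 * 0.965 = 527
45–59: 586 * 0.945 = 554
60–74: 286 * 0.963 = 275
Net migration: 45–59 − 112 → 442
→ [278, 194, 527, 442, 275]
Scenario B total after 4 periods: 1716
Difference B − A = 1716 − 1525 = 191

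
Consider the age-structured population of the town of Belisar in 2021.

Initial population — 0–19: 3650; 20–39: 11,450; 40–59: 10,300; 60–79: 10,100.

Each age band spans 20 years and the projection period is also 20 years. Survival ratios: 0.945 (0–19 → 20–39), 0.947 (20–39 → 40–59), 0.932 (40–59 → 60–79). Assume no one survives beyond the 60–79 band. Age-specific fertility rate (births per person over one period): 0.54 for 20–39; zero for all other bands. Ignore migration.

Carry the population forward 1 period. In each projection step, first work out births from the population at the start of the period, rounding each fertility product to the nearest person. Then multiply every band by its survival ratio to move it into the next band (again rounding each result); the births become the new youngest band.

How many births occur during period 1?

Numbering the groups 1..4 from youngest to oldest:
[period 1]
Births: 11450 * 0.54 = 6183
Group 2: 3650 * 0.945 = 3449
Group 3: 11450 * 0.947 = 10843
Group 4: 10300 * 0.932 = 9600
End of period: [6183, 3449, 10843, 9600]

6183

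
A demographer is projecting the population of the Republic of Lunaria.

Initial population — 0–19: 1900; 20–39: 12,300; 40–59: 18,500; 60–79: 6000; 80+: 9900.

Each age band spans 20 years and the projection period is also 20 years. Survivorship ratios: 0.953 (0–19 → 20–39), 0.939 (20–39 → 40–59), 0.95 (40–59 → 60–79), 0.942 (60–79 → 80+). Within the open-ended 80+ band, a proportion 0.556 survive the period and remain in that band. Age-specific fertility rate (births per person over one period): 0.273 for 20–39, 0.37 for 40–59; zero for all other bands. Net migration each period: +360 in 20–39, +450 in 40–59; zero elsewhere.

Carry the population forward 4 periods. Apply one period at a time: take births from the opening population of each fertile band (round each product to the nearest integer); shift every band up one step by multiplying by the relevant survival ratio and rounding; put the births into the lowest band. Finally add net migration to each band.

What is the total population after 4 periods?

Numbering the groups 1..5 from youngest to oldest:
Period 1:
Births: 12300 × 0.273 = 3358 ; 18500 × 0.37 = 6845 → 10203
Group 2: 1900 × 0.953 = 1811
Group 3: 12300 × 0.939 = 11550
Group 4: 18500 × 0.95 = 17575
Group 5: 6000 × 0.942 + 9900 × 0.556 = 5652 + 5504 = 11156
Net migration: Group 2 + 360 → 2171; Group 3 + 450 → 12000
→ [10203, 2171, 12000, 17575, 11156]
Period 2:
Births: 2171 × 0.273 = 593 ; 12000 × 0.37 = 4440 → 5033
Group 2: 10203 × 0.953 = 9723
Group 3: 2171 × 0.939 = 2039
Group 4: 12000 × 0.95 = 11400
Group 5: 17575 × 0.942 + 11156 × 0.556 = 16556 + 6203 = 22759
Net migration: Group 2 + 360 → 10083; Group 3 + 450 → 2489
→ [5033, 10083, 2489, 11400, 22759]
Period 3:
Births: 10083 × 0.273 = 2753 ; 2489 × 0.37 = 921 → 3674
Group 2: 5033 × 0.953 = 4796
Group 3: 10083 × 0.939 = 9468
Group 4: 2489 × 0.95 = 2365
Group 5: 11400 × 0.942 + 22759 × 0.556 = 10739 + 12654 = 23393
Net migration: Group 2 + 360 → 5156; Group 3 + 450 → 9918
→ [3674, 5156, 9918, 2365, 23393]
Period 4:
Births: 5156 × 0.273 = 1408 ; 9918 × 0.37 = 3670 → 5078
Group 2: 3674 × 0.953 = 3501
Group 3: 5156 × 0.939 = 4841
Group 4: 9918 × 0.95 = 9422
Group 5: 2365 × 0.942 + 23393 × 0.556 = 2228 + 13007 = 15235
Net migration: Group 2 + 360 → 3861; Group 3 + 450 → 5291
→ [5078, 3861, 5291, 9422, 15235]
Total after period 4: 5078 + 3861 + 5291 + 9422 + 15235 = 38887

38887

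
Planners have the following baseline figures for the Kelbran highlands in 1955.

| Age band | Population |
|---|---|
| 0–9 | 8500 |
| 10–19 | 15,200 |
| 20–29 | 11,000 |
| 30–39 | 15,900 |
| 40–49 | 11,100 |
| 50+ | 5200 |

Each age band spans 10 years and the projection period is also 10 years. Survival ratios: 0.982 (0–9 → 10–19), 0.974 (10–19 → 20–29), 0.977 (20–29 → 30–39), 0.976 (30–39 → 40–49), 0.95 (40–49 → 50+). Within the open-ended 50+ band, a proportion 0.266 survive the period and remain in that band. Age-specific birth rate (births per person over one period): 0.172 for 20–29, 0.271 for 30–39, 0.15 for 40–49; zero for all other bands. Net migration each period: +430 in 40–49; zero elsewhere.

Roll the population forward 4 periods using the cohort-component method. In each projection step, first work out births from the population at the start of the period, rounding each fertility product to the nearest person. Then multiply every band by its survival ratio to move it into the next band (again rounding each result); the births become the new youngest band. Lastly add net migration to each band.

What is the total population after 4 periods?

Period 1.
Births: 11000 * 0.172 = 1892  |  15900 * 0.271 = 4309  |  11100 * 0.15 = 1665 → 7866
10–19: 8500 * 0.982 = 8347
20–29: 15200 * 0.974 = 14805
30–39: 11000 * 0.977 = 10747
40–49: 15900 * 0.976 = 15518
50+: 11100 * 0.95 + 5200 * 0.266 = 10545 + 1383 = 11928
Net migration: 40–49 + 430 → 15948
Giving 7866 / 8347 / 14805 / 10747 / 15948 / 11928.
Period 2.
Births: 14805 * 0.172 = 2546  |  10747 * 0.271 = 2912  |  15948 * 0.15 = 2392 → 7850
10–19: 7866 * 0.982 = 7724
20–29: 8347 * 0.974 = 8130
30–39: 14805 * 0.977 = 14464
40–49: 10747 * 0.976 = 10489
50+: 15948 * 0.95 + 11928 * 0.266 = 15151 + 3173 = 18324
Net migration: 40–49 + 430 → 10919
Giving 7850 / 7724 / 8130 / 14464 / 10919 / 18324.
Period 3.
Births: 8130 * 0.172 = 1398  |  14464 * 0.271 = 3920  |  10919 * 0.15 = 1638 → 6956
10–19: 7850 * 0.982 = 7709
20–29: 7724 * 0.974 = 7523
30–39: 8130 * 0.977 = 7943
40–49: 14464 * 0.976 = 14117
50+: 10919 * 0.95 + 18324 * 0.266 = 10373 + 4874 = 15247
Net migration: 40–49 + 430 → 14547
Giving 6956 / 7709 / 7523 / 7943 / 14547 / 15247.
Period 4.
Births: 7523 * 0.172 = 1294  |  7943 * 0.271 = 2153  |  14547 * 0.15 = 2182 → 5629
10–19: 6956 * 0.982 = 6831
20–29: 7709 * 0.974 = 7509
30–39: 7523 * 0.977 = 7350
40–49: 7943 * 0.976 = 7752
50+: 14547 * 0.95 + 15247 * 0.266 = 13820 + 4056 = 17876
Net migration: 40–49 + 430 → 8182
Giving 5629 / 6831 / 7509 / 7350 / 8182 / 17876.
Total after period 4: 5629 + 6831 + 7509 + 7350 + 8182 + 17876 = 53377

53377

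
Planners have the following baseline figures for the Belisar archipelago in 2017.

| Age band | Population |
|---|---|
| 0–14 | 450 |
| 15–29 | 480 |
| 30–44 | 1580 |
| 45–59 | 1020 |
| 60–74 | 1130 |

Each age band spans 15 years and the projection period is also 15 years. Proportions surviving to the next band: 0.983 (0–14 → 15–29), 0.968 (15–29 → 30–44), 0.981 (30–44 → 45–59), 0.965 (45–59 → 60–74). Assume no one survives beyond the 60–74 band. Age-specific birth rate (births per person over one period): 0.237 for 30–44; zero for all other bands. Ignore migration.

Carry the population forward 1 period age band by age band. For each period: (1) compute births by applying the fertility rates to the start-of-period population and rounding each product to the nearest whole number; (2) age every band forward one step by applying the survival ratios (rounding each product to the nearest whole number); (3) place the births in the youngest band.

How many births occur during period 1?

374

Numbering the bands 1..5 from youngest to oldest:
After projecting period 1:
Births: 1580 * 0.237 = 374
Band 2: 450 * 0.983 = 442
Band 3: 480 * 0.968 = 465
Band 4: 1580 * 0.981 = 1550
Band 5: 1020 * 0.965 = 984
End of period: [374, 442, 465, 1550, 984]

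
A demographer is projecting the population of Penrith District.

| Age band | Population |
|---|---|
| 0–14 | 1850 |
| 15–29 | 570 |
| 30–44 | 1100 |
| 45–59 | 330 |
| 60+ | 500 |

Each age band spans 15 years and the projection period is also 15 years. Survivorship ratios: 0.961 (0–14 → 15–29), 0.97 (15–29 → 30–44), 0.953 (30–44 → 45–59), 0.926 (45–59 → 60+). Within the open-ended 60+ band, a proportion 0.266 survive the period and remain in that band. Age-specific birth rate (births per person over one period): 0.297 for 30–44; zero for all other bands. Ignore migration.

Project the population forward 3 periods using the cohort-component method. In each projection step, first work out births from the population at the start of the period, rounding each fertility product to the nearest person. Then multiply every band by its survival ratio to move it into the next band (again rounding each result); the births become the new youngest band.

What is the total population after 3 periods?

Let group 1 be 0–14 through group 5 = 60+.
After projecting period 1:
Births: 1100 × 0.297 = 327
Group 2: 1850 × 0.961 = 1778
Group 3: 570 × 0.97 = 553
Group 4: 1100 × 0.953 = 1048
Group 5: 330 × 0.926 + 500 × 0.266 = 306 + 133 = 439
End of period: [327, 1778, 553, 1048, 439]
After projecting period 2:
Births: 553 × 0.297 = 164
Group 2: 327 × 0.961 = 314
Group 3: 1778 × 0.97 = 1725
Group 4: 553 × 0.953 = 527
Group 5: 1048 × 0.926 + 439 × 0.266 = 970 + 117 = 1087
End of period: [164, 314, 1725, 527, 1087]
After projecting period 3:
Births: 1725 × 0.297 = 512
Group 2: 164 × 0.961 = 158
Group 3: 314 × 0.97 = 305
Group 4: 1725 × 0.953 = 1644
Group 5: 527 × 0.926 + 1087 × 0.266 = 488 + 289 = 777
End of period: [512, 158, 305, 1644, 777]
Total after period 3: 512 + 158 + 305 + 1644 + 777 = 3396

3396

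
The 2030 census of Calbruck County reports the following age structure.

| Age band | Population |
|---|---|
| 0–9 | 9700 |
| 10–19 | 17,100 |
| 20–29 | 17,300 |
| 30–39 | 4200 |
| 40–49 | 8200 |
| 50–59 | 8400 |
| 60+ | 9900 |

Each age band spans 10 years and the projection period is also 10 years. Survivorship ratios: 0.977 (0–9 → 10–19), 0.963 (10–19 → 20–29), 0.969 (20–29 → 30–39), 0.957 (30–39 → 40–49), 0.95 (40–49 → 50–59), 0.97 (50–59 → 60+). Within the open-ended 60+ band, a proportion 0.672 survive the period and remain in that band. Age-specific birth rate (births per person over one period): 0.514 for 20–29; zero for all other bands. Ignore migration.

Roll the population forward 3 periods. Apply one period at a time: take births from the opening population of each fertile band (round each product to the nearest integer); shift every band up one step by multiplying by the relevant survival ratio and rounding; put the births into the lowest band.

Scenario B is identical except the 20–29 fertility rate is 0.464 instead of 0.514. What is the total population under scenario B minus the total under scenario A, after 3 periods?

-2075

(Bands numbered youngest = 1 to oldest = 7.)
After projecting period 1:
Births: 17300 × 0.514 = 8892
Band 2: 9700 × 0.977 = 9477
Band 3: 17100 × 0.963 = 16467
Band 4: 17300 × 0.969 = 16764
Band 5: 4200 × 0.957 = 4019
Band 6: 8200 × 0.95 = 7790
Band 7: 8400 × 0.97 + 9900 × 0.672 = 8148 + 6653 = 14801
Giving 8892 / 9477 / 16467 / 16764 / 4019 / 7790 / 14801.
After projecting period 2:
Births: 16467 × 0.514 = 8464
Band 2: 8892 × 0.977 = 8687
Band 3: 9477 × 0.963 = 9126
Band 4: 16467 × 0.969 = 15957
Band 5: 16764 × 0.957 = 16043
Band 6: 4019 × 0.95 = 3818
Band 7: 7790 × 0.97 + 14801 × 0.672 = 7556 + 9946 = 17502
Giving 8464 / 8687 / 9126 / 15957 / 16043 / 3818 / 17502.
After projecting period 3:
Births: 9126 × 0.514 = 4691
Band 2: 8464 × 0.977 = 8269
Band 3: 8687 × 0.963 = 8366
Band 4: 9126 × 0.969 = 8843
Band 5: 15957 × 0.957 = 15271
Band 6: 16043 × 0.95 = 15241
Band 7: 3818 × 0.97 + 17502 × 0.672 = 3703 + 11761 = 15464
Giving 4691 / 8269 / 8366 / 8843 / 15271 / 15241 / 15464.
Scenario A total after 3 periods: 76145
Scenario B projection —
After projecting period 1:
Births: 17300 × 0.464 = 8027
Band 2: 9700 × 0.977 = 9477
Band 3: 17100 × 0.963 = 16467
Band 4: 17300 × 0.969 = 16764
Band 5: 4200 × 0.957 = 4019
Band 6: 8200 × 0.95 = 7790
Band 7: 8400 × 0.97 + 9900 × 0.672 = 8148 + 6653 = 14801
Giving 8027 / 9477 / 16467 / 16764 / 4019 / 7790 / 14801.
After projecting period 2:
Births: 16467 × 0.464 = 7641
Band 2: 8027 × 0.977 = 7842
Band 3: 9477 × 0.963 = 9126
Band 4: 16467 × 0.969 = 15957
Band 5: 16764 × 0.957 = 16043
Band 6: 4019 × 0.95 = 3818
Band 7: 7790 × 0.97 + 14801 × 0.672 = 7556 + 9946 = 17502
Giving 7641 / 7842 / 9126 / 15957 / 16043 / 3818 / 17502.
After projecting period 3:
Births: 9126 × 0.464 = 4234
Band 2: 7641 × 0.977 = 7465
Band 3: 7842 × 0.963 = 7552
Band 4: 9126 × 0.969 = 8843
Band 5: 15957 × 0.957 = 15271
Band 6: 16043 × 0.95 = 15241
Band 7: 3818 × 0.97 + 17502 × 0.672 = 3703 + 11761 = 15464
Giving 4234 / 7465 / 7552 / 8843 / 15271 / 15241 / 15464.
Scenario B total after 3 periods: 74070
Difference B − A = 74070 − 76145 = -2075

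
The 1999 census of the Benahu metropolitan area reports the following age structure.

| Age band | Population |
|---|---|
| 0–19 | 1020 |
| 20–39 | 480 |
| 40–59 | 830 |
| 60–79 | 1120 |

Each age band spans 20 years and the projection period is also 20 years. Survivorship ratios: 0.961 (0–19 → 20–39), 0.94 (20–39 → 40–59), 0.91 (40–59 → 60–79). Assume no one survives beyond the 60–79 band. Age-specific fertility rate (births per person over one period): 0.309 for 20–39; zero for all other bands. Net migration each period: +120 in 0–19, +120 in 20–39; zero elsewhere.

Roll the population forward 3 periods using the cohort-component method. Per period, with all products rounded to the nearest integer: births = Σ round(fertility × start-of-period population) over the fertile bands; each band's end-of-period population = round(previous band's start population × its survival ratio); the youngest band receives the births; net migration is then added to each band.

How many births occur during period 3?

Period 1.
Births: 480 × 0.309 = 148
20–39: 1020 × 0.961 = 980
40–59: 480 × 0.94 = 451
60–79: 830 × 0.91 = 755
Net migration: 0–19 + 120 → 268; 20–39 + 120 → 1100
Population now: 0–19=268, 20–39=1100, 40–59=451, 60–79=755
Period 2.
Births: 1100 × 0.309 = 340
20–39: 268 × 0.961 = 258
40–59: 1100 × 0.94 = 1034
60–79: 451 × 0.91 = 410
Net migration: 0–19 + 120 → 460; 20–39 + 120 → 378
Population now: 0–19=460, 20–39=378, 40–59=1034, 60–79=410
Period 3.
Births: 378 × 0.309 = 117
20–39: 460 × 0.961 = 442
40–59: 378 × 0.94 = 355
60–79: 1034 × 0.91 = 941
Net migration: 0–19 + 120 → 237; 20–39 + 120 → 562
Population now: 0–19=237, 20–39=562, 40–59=355, 60–79=941

117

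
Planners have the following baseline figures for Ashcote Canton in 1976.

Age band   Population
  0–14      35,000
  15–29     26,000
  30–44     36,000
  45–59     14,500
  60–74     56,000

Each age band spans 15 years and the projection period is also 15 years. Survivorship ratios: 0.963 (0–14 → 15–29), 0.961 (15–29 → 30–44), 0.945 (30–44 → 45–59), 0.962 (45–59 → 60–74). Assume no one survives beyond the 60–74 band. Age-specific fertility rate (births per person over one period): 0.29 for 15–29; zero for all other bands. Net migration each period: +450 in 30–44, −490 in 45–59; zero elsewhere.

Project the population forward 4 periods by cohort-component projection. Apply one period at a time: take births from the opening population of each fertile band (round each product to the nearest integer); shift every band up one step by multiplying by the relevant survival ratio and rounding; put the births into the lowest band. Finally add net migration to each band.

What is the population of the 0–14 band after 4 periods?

2729

Period 1:
Births: 26000 × 0.29 = 7540
15–29: 35000 × 0.963 = 33705
30–44: 26000 × 0.961 = 24986
45–59: 36000 × 0.945 = 34020
60–74: 14500 × 0.962 = 13949
Net migration: 30–44 + 450 → 25436; 45–59 − 490 → 33530
End of period: [7540, 33705, 25436, 33530, 13949]
Period 2:
Births: 33705 × 0.29 = 9774
15–29: 7540 × 0.963 = 7261
30–44: 33705 × 0.961 = 32391
45–59: 25436 × 0.945 = 24037
60–74: 33530 × 0.962 = 32256
Net migration: 30–44 + 450 → 32841; 45–59 − 490 → 23547
End of period: [9774, 7261, 32841, 23547, 32256]
Period 3:
Births: 7261 × 0.29 = 2106
15–29: 9774 × 0.963 = 9412
30–44: 7261 × 0.961 = 6978
45–59: 32841 × 0.945 = 31035
60–74: 23547 × 0.962 = 22652
Net migration: 30–44 + 450 → 7428; 45–59 − 490 → 30545
End of period: [2106, 9412, 7428, 30545, 22652]
Period 4:
Births: 9412 × 0.29 = 2729
15–29: 2106 × 0.963 = 2028
30–44: 9412 × 0.961 = 9045
45–59: 7428 × 0.945 = 7019
60–74: 30545 × 0.962 = 29384
Net migration: 30–44 + 450 → 9495; 45–59 − 490 → 6529
End of period: [2729, 2028, 9495, 6529, 29384]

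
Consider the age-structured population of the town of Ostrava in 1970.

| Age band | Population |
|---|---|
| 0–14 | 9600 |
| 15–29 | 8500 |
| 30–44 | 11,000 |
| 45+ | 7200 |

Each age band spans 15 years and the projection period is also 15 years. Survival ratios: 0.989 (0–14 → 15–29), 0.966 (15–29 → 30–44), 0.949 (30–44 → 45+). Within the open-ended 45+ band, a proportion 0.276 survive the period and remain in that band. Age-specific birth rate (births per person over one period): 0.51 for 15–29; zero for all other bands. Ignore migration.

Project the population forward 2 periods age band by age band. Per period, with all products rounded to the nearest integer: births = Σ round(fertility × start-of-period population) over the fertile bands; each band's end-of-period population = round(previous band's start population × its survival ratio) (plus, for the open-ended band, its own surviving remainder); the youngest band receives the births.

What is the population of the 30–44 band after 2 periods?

(Groups numbered youngest = 1 to oldest = 4.)
— Period 1 —
Births: 8500 * 0.51 = 4335
Group 2: 9600 * 0.989 = 9494
Group 3: 8500 * 0.966 = 8211
Group 4: 11000 * 0.949 + 7200 * 0.276 = 10439 + 1987 = 12426
→ [4335, 9494, 8211, 12426]
— Period 2 —
Births: 9494 * 0.51 = 4842
Group 2: 4335 * 0.989 = 4287
Group 3: 9494 * 0.966 = 9171
Group 4: 8211 * 0.949 + 12426 * 0.276 = 7792 + 3430 = 11222
→ [4842, 4287, 9171, 11222]

9171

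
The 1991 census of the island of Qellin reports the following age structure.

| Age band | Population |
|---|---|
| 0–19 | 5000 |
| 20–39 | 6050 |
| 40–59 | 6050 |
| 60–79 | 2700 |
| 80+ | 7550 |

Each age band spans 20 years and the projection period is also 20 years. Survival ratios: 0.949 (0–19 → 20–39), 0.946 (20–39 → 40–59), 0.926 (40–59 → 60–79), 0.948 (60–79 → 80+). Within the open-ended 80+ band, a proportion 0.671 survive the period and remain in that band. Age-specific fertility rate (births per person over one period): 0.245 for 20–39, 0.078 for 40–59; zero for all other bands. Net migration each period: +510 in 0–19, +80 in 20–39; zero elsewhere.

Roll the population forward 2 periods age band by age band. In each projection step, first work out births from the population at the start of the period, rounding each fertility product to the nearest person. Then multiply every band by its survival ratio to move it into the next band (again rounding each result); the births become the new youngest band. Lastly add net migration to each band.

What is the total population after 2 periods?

Call the groups 1 to 5, youngest first.
Period 1:
Births: 6050 × 0.245 = 1482, 6050 × 0.078 = 472 ⇒ total 1954
Group 2: 5000 × 0.949 = 4745
Group 3: 6050 × 0.946 = 5723
Group 4: 6050 × 0.926 = 5602
Group 5: 2700 × 0.948 + 7550 × 0.671 = 2560 + 5066 = 7626
Net migration: Group 1 + 510 → 2464; Group 2 + 80 → 4825
End of period: [2464, 4825, 5723, 5602, 7626]
Period 2:
Births: 4825 × 0.245 = 1182, 5723 × 0.078 = 446 ⇒ total 1628
Group 2: 2464 × 0.949 = 2338
Group 3: 4825 × 0.946 = 4564
Group 4: 5723 × 0.926 = 5299
Group 5: 5602 × 0.948 + 7626 × 0.671 = 5311 + 5117 = 10428
Net migration: Group 1 + 510 → 2138; Group 2 + 80 → 2418
End of period: [2138, 2418, 4564, 5299, 10428]
Total after period 2: 2138 + 2418 + 4564 + 5299 + 10428 = 24847

24847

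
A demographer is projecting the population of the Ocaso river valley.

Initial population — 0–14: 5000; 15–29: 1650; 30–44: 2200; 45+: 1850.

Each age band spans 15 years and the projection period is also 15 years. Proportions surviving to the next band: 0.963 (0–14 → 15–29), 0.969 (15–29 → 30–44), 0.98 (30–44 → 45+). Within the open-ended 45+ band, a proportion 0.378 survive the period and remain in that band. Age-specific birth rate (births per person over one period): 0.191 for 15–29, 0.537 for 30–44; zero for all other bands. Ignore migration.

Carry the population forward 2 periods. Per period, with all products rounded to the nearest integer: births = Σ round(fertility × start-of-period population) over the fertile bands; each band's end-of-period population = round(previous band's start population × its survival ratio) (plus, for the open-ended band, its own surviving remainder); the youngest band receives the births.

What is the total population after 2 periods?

10532

— Period 1 —
Births: 1650 * 0.191 = 315  |  2200 * 0.537 = 1181 → total 1496
15–29: 5000 * 0.963 = 4815
30–44: 1650 * 0.969 = 1599
45+: 2200 * 0.98 + 1850 * 0.378 = 2156 + 699 = 2855
→ [1496, 4815, 1599, 2855]
— Period 2 —
Births: 4815 * 0.191 = 920  |  1599 * 0.537 = 859 → total 1779
15–29: 1496 * 0.963 = 1441
30–44: 4815 * 0.969 = 4666
45+: 1599 * 0.98 + 2855 * 0.378 = 1567 + 1079 = 2646
→ [1779, 1441, 4666, 2646]
Total after period 2: 1779 + 1441 + 4666 + 2646 = 10532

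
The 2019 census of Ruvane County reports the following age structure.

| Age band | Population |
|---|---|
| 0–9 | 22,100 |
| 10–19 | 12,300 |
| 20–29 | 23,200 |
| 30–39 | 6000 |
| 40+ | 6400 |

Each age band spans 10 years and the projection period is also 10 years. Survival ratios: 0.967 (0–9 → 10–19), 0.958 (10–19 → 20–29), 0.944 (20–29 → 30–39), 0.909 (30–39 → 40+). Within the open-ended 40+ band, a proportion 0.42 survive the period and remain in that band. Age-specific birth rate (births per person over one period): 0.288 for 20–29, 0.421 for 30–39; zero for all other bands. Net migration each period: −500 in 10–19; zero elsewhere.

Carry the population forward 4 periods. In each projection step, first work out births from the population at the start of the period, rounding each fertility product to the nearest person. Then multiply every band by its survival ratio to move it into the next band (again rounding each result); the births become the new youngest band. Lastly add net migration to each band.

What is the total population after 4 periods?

64186

Period 1.
Births: 23200 × 0.288 = 6682  |  6000 × 0.421 = 2526 — total 9208
10–19: 22100 × 0.967 = 21371
20–29: 12300 × 0.958 = 11783
30–39: 23200 × 0.944 = 21901
40+: 6000 × 0.909 + 6400 × 0.42 = 5454 + 2688 = 8142
Net migration: 10–19 − 500 → 20871
→ [9208, 20871, 11783, 21901, 8142]
Period 2.
Births: 11783 × 0.288 = 3394  |  21901 × 0.421 = 9220 — total 12614
10–19: 9208 × 0.967 = 8904
20–29: 20871 × 0.958 = 19994
30–39: 11783 × 0.944 = 11123
40+: 21901 × 0.909 + 8142 × 0.42 = 19908 + 3420 = 23328
Net migration: 10–19 − 500 → 8404
→ [12614, 8404, 19994, 11123, 23328]
Period 3.
Births: 19994 × 0.288 = 5758  |  11123 × 0.421 = 4683 — total 10441
10–19: 12614 × 0.967 = 12198
20–29: 8404 × 0.958 = 8051
30–39: 19994 × 0.944 = 18874
40+: 11123 × 0.909 + 23328 × 0.42 = 10111 + 9798 = 19909
Net migration: 10–19 − 500 → 11698
→ [10441, 11698, 8051, 18874, 19909]
Period 4.
Births: 8051 × 0.288 = 2319  |  18874 × 0.421 = 7946 — total 10265
10–19: 10441 × 0.967 = 10096
20–29: 11698 × 0.958 = 11207
30–39: 8051 × 0.944 = 7600
40+: 18874 × 0.909 + 19909 × 0.42 = 17156 + 8362 = 25518
Net migration: 10–19 − 500 → 9596
→ [10265, 9596, 11207, 7600, 25518]
Total after period 4: 10265 + 9596 + 11207 + 7600 + 25518 = 64186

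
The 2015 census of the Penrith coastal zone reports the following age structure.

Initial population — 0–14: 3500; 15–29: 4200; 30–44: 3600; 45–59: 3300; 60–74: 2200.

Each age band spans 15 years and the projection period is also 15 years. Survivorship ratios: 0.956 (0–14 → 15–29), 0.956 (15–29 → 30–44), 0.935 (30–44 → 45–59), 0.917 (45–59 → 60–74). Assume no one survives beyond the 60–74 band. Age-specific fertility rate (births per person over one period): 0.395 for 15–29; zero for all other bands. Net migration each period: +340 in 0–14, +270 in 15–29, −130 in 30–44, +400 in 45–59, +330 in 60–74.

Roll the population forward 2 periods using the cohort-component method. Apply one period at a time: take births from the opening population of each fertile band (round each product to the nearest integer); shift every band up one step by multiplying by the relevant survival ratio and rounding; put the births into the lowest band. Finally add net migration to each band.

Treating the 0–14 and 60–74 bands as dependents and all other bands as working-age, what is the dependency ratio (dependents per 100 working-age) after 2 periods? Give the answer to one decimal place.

Let group 1 be 0–14 through group 5 = 60–74.
Period 1.
Births: 4200 * 0.395 = 1659
Group 2: 3500 * 0.956 = 3346
Group 3: 4200 * 0.956 = 4015
Group 4: 3600 * 0.935 = 3366
Group 5: 3300 * 0.917 = 3026
Net migration: Group 1 + 340 → 1999; Group 2 + 270 → 3616; Group 3 − 130 → 3885; Group 4 + 400 → 3766; Group 5 + 330 → 3356
End of period: [1999, 3616, 3885, 3766, 3356]
Period 2.
Births: 3616 * 0.395 = 1428
Group 2: 1999 * 0.956 = 1911
Group 3: 3616 * 0.956 = 3457
Group 4: 3885 * 0.935 = 3632
Group 5: 3766 * 0.917 = 3453
Net migration: Group 1 + 340 → 1768; Group 2 + 270 → 2181; Group 3 − 130 → 3327; Group 4 + 400 → 4032; Group 5 + 330 → 3783
End of period: [1768, 2181, 3327, 4032, 3783]
Dependents (band 0–14 + band 60–74) = 1768 + 3783 = 5551; working-age = 9540; ratio = 5551/9540 × 100 = 58.2

58.2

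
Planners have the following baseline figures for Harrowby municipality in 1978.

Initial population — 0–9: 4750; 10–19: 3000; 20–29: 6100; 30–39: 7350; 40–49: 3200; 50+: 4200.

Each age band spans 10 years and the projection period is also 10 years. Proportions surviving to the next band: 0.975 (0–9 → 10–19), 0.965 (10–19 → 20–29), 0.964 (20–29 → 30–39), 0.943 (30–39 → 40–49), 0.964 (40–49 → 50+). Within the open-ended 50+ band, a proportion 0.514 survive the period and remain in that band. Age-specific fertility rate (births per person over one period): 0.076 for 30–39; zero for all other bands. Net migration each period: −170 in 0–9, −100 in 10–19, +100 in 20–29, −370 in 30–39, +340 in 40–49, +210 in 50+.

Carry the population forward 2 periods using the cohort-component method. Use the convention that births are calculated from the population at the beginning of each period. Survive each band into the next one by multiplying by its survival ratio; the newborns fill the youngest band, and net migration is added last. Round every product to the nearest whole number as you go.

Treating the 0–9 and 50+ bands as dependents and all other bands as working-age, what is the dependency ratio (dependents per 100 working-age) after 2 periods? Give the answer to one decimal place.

Numbering the groups 1..6 from youngest to oldest:
Period 1.
Births: 7350 × 0.076 = 559
Group 2: 4750 × 0.975 = 4631
Group 3: 3000 × 0.965 = 2895
Group 4: 6100 × 0.964 = 5880
Group 5: 7350 × 0.943 = 6931
Group 6: 3200 × 0.964 + 4200 × 0.514 = 3085 + 2159 = 5244
Net migration: Group 1 − 170 → 389; Group 2 − 100 → 4531; Group 3 + 100 → 2995; Group 4 − 370 → 5510; Group 5 + 340 → 7271; Group 6 + 210 → 5454
Giving 389 / 4531 / 2995 / 5510 / 7271 / 5454.
Period 2.
Births: 5510 × 0.076 = 419
Group 2: 389 × 0.975 = 379
Group 3: 4531 × 0.965 = 4372
Group 4: 2995 × 0.964 = 2887
Group 5: 5510 × 0.943 = 5196
Group 6: 7271 × 0.964 + 5454 × 0.514 = 7009 + 2803 = 9812
Net migration: Group 1 − 170 → 249; Group 2 − 100 → 279; Group 3 + 100 → 4472; Group 4 − 370 → 2517; Group 5 + 340 → 5536; Group 6 + 210 → 10022
Giving 249 / 279 / 4472 / 2517 / 5536 / 10022.
Dependents (band 0–9 + band 50+) = 249 + 10022 = 10271; working-age = 12804; ratio = 10271/12804 × 100 = 80.2

80.2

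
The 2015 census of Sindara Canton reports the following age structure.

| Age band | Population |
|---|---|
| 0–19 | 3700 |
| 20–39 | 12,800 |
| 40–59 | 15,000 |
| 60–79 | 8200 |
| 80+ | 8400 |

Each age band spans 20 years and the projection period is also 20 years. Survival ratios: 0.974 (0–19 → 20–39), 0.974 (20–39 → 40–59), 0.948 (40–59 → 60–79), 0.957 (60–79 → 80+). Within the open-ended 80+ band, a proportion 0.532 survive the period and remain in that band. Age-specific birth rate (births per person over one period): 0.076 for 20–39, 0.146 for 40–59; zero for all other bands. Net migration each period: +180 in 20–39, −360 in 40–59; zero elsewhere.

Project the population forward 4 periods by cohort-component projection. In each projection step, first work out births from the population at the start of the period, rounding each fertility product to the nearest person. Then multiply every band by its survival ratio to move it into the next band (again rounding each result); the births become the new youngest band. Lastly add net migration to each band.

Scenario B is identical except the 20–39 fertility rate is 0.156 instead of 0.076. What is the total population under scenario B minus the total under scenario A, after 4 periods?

1974

Call the bands 1 to 5, youngest first.
After projecting period 1:
Births: 12800 × 0.076 = 973  |  15000 × 0.146 = 2190 ⇒ total 3163
Band 2: 3700 × 0.974 = 3604
Band 3: 12800 × 0.974 = 12467
Band 4: 15000 × 0.948 = 14220
Band 5: 8200 × 0.957 + 8400 × 0.532 = 7847 + 4469 = 12316
Net migration: Band 2 + 180 → 3784; Band 3 − 360 → 12107
→ [3163, 3784, 12107, 14220, 12316]
After projecting period 2:
Births: 3784 × 0.076 = 288  |  12107 × 0.146 = 1768 ⇒ total 2056
Band 2: 3163 × 0.974 = 3081
Band 3: 3784 × 0.974 = 3686
Band 4: 12107 × 0.948 = 11477
Band 5: 14220 × 0.957 + 12316 × 0.532 = 13609 + 6552 = 20161
Net migration: Band 2 + 180 → 3261; Band 3 − 360 → 3326
→ [2056, 3261, 3326, 11477, 20161]
After projecting period 3:
Births: 3261 × 0.076 = 248  |  3326 × 0.146 = 486 ⇒ total 734
Band 2: 2056 × 0.974 = 2003
Band 3: 3261 × 0.974 = 3176
Band 4: 3326 × 0.948 = 3153
Band 5: 11477 × 0.957 + 20161 × 0.532 = 10983 + 10726 = 21709
Net migration: Band 2 + 180 → 2183; Band 3 − 360 → 2816
→ [734, 2183, 2816, 3153, 21709]
After projecting period 4:
Births: 2183 × 0.076 = 166  |  2816 × 0.146 = 411 ⇒ total 577
Band 2: 734 × 0.974 = 715
Band 3: 2183 × 0.974 = 2126
Band 4: 2816 × 0.948 = 2670
Band 5: 3153 × 0.957 + 21709 × 0.532 = 3017 + 11549 = 14566
Net migration: Band 2 + 180 → 895; Band 3 − 360 → 1766
→ [577, 895, 1766, 2670, 14566]
Scenario A total after 4 periods: 20474
Scenario B projection —
After projecting period 1:
Births: 12800 × 0.156 = 1997  |  15000 × 0.146 = 2190 ⇒ total 4187
Band 2: 3700 × 0.974 = 3604
Band 3: 12800 × 0.974 = 12467
Band 4: 15000 × 0.948 = 14220
Band 5: 8200 × 0.957 + 8400 × 0.532 = 7847 + 4469 = 12316
Net migration: Band 2 + 180 → 3784; Band 3 − 360 → 12107
→ [4187, 3784, 12107, 14220, 12316]
After projecting period 2:
Births: 3784 × 0.156 = 590  |  12107 × 0.146 = 1768 ⇒ total 2358
Band 2: 4187 × 0.974 = 4078
Band 3: 3784 × 0.974 = 3686
Band 4: 12107 × 0.948 = 11477
Band 5: 14220 × 0.957 + 12316 × 0.532 = 13609 + 6552 = 20161
Net migration: Band 2 + 180 → 4258; Band 3 − 360 → 3326
→ [2358, 4258, 3326, 11477, 20161]
After projecting period 3:
Births: 4258 × 0.156 = 664  |  3326 × 0.146 = 486 ⇒ total 1150
Band 2: 2358 × 0.974 = 2297
Band 3: 4258 × 0.974 = 4147
Band 4: 3326 × 0.948 = 3153
Band 5: 11477 × 0.957 + 20161 × 0.532 = 10983 + 10726 = 21709
Net migration: Band 2 + 180 → 2477; Band 3 − 360 → 3787
→ [1150, 2477, 3787, 3153, 21709]
After projecting period 4:
Births: 2477 × 0.156 = 386  |  3787 × 0.146 = 553 ⇒ total 939
Band 2: 1150 × 0.974 = 1120
Band 3: 2477 × 0.974 = 2413
Band 4: 3787 × 0.948 = 3590
Band 5: 3153 × 0.957 + 21709 × 0.532 = 3017 + 11549 = 14566
Net migration: Band 2 + 180 → 1300; Band 3 − 360 → 2053
→ [939, 1300, 2053, 3590, 14566]
Scenario B total after 4 periods: 22448
Difference B − A = 22448 − 20474 = 1974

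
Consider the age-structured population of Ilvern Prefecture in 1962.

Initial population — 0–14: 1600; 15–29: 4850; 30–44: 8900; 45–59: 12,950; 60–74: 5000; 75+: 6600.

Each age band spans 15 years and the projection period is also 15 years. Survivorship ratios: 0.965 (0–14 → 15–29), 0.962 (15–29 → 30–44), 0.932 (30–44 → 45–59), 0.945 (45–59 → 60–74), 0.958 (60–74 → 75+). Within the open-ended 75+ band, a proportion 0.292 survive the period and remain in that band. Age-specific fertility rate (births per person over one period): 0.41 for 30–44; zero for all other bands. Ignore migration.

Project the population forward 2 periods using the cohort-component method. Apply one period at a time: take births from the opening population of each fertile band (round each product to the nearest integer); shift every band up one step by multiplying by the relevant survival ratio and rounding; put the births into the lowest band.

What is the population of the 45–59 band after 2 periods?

4349

Period 1.
Births: 8900 * 0.41 = 3649
15–29: 1600 * 0.965 = 1544
30–44: 4850 * 0.962 = 4666
45–59: 8900 * 0.932 = 8295
60–74: 12950 * 0.945 = 12238
75+: 5000 * 0.958 + 6600 * 0.292 = 4790 + 1927 = 6717
Giving 3649 / 1544 / 4666 / 8295 / 12238 / 6717.
Period 2.
Births: 4666 * 0.41 = 1913
15–29: 3649 * 0.965 = 3521
30–44: 1544 * 0.962 = 1485
45–59: 4666 * 0.932 = 4349
60–74: 8295 * 0.945 = 7839
75+: 12238 * 0.958 + 6717 * 0.292 = 11724 + 1961 = 13685
Giving 1913 / 3521 / 1485 / 4349 / 7839 / 13685.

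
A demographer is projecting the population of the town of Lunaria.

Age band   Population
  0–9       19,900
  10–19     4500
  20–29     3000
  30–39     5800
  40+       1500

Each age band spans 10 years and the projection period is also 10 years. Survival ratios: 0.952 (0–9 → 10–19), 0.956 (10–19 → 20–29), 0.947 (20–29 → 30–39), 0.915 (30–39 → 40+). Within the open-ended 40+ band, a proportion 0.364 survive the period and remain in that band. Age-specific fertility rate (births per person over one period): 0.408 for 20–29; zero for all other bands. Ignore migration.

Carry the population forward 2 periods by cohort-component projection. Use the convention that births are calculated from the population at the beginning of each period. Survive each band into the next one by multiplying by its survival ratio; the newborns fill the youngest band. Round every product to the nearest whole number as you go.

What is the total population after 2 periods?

Period 1:
Births: 3000 × 0.408 = 1224
10–19: 19900 × 0.952 = 18945
20–29: 4500 × 0.956 = 4302
30–39: 3000 × 0.947 = 2841
40+: 5800 × 0.915 + 1500 × 0.364 = 5307 + 546 = 5853
Giving 1224 / 18945 / 4302 / 2841 / 5853.
Period 2:
Births: 4302 × 0.408 = 1755
10–19: 1224 × 0.952 = 1165
20–29: 18945 × 0.956 = 18111
30–39: 4302 × 0.947 = 4074
40+: 2841 × 0.915 + 5853 × 0.364 = 2600 + 2130 = 4730
Giving 1755 / 1165 / 18111 / 4074 / 4730.
Total after period 2: 1755 + 1165 + 18111 + 4074 + 4730 = 29835

29835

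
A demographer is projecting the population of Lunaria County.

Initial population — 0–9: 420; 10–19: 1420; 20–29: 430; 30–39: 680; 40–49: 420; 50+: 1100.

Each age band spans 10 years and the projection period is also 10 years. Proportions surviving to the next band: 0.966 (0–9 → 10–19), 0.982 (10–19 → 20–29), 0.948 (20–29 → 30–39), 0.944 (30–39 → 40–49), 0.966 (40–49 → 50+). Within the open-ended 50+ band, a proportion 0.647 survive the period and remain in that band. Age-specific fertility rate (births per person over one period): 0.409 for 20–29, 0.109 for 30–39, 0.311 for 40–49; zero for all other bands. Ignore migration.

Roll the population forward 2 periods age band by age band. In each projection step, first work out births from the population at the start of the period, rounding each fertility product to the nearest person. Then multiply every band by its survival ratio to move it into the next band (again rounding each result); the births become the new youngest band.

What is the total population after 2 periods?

4631

Numbering the bands 1..6 from youngest to oldest:
After projecting period 1:
Births: 430 * 0.409 = 176, 680 * 0.109 = 74, 420 * 0.311 = 131 — total 381
Band 2: 420 * 0.966 = 406
Band 3: 1420 * 0.982 = 1394
Band 4: 430 * 0.948 = 408
Band 5: 680 * 0.944 = 642
Band 6: 420 * 0.966 + 1100 * 0.647 = 406 + 712 = 1118
Population now: 0–9=381, 10–19=406, 20–29=1394, 30–39=408, 40–49=642, 50+=1118
After projecting period 2:
Births: 1394 * 0.409 = 570, 408 * 0.109 = 44, 642 * 0.311 = 200 — total 814
Band 2: 381 * 0.966 = 368
Band 3: 406 * 0.982 = 399
Band 4: 1394 * 0.948 = 1322
Band 5: 408 * 0.944 = 385
Band 6: 642 * 0.966 + 1118 * 0.647 = 620 + 723 = 1343
Population now: 0–9=814, 10–19=368, 20–29=399, 30–39=1322, 40–49=385, 50+=1343
Total after period 2: 814 + 368 + 399 + 1322 + 385 + 1343 = 4631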